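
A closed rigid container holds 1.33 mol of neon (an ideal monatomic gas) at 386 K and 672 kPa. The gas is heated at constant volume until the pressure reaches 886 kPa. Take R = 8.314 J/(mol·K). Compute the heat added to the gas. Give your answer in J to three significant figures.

Constant volume ⇒ W = 0, so Q = ΔU = nCᵥΔT with Cᵥ = 3R/2 = 12.47 J/(mol·K).
At constant V, T₂/T₁ = P₂/P₁ ⇒ ΔT = T₁(P₂/P₁ − 1) = 386·(886/672 − 1) = 122.9 K.
ΔU = (1.33)(12.47)(122.9) = 2039 J.

Q ≈ 2040 J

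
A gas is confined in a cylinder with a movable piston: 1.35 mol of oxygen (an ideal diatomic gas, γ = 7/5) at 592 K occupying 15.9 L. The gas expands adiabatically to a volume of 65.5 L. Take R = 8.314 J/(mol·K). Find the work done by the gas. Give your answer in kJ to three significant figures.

Adiabatic: TV^(γ−1) = const with γ = 7/5.
T₂ = T₁ (V₁/V₂)^(γ−1) = 592 × (15.9/65.5)^0.4 = 592 × 0.5676 = 336 K.
W_by = nCᵥ(T₁ − T₂) = (1.35)(20.79)(592 − 336) = 7182 J.

W ≈ 7.18 kJ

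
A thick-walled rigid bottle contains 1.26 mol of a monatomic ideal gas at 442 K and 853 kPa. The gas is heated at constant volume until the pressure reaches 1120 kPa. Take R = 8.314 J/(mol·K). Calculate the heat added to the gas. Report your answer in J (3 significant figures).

Constant volume ⇒ W = 0, so Q = ΔU = nCᵥΔT with Cᵥ = 3R/2 = 12.47 J/(mol·K).
At constant V, T₂/T₁ = P₂/P₁ ⇒ ΔT = T₁(P₂/P₁ − 1) = 442·(1120/853 − 1) = 138.4 K.
ΔU = (1.26)(12.47)(138.4) = 2174 J.

Q ≈ 2170 J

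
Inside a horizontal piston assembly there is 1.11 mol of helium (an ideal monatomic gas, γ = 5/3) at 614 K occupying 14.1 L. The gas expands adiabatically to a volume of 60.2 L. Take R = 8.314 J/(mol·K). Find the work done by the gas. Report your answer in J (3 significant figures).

Adiabatic: TV^(γ−1) = const with γ = 5/3.
T₂ = T₁ (V₁/V₂)^(γ−1) = 614 × (14.1/60.2)^0.667 = 614 × 0.38 = 233.3 K.
W_by = nCᵥ(T₁ − T₂) = (1.11)(12.47)(614 − 233.3) = 5270 J.

W ≈ 5270 J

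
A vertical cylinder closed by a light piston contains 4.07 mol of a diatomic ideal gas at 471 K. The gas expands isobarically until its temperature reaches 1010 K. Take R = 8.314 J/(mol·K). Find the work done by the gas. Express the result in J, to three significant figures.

Isobaric: W = P ΔV = nR ΔT.
W = (4.07)(8.314)(1010 − 471) = 18239 J.

W ≈ 18200 J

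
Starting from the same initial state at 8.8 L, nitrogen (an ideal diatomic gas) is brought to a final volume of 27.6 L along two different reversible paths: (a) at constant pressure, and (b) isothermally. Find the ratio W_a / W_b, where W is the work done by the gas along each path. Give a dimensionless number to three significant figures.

Path (a) isobaric: W = P₁(V₂ − V₁) → W_a/(P₁V₁) = 2.136.
Path (b) isothermal: W = P₁V₁ ln(V₂/V₁) → W_b/(P₁V₁) = 1.143.
W_a / W_b = 2.136 / 1.143 = 1.869.

W_a / W_b ≈ 1.87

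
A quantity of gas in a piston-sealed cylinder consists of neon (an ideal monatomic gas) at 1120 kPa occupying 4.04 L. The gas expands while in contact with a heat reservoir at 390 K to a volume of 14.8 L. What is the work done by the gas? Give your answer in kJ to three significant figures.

W ≈ 5.87 kJ

Isothermal: W = nRT ln(V₂/V₁) = P₁V₁ ln(V₂/V₁).
P₁V₁ = (1120 kPa)(4.04 L) = 4525 J.
W = 4525 × ln(14.8/4.04) = 4525 × 1.298
W_by_gas = 5875 J.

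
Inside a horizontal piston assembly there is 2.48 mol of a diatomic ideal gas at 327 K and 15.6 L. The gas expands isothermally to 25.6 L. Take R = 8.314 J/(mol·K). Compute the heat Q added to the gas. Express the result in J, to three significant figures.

Isothermal ⇒ ΔU = 0, so Q = W = nRT ln(V₂/V₁).
Q = (2.48)(8.314)(327) ln(25.6/15.6) = 6742 × 0.4953 = 3340 J.

Q ≈ 3340 J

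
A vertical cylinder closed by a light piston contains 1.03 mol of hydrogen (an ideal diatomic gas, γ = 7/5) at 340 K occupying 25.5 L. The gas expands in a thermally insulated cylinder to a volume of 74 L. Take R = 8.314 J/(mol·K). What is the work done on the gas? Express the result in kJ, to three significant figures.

W ≈ -2.53 kJ

Adiabatic: TV^(γ−1) = const with γ = 7/5.
T₂ = T₁ (V₁/V₂)^(γ−1) = 340 × (25.5/74)^0.4 = 340 × 0.653 = 222 K.
W_by = nCᵥ(T₁ − T₂) = (1.03)(20.79)(340 − 222) = 2526 J.
Work on gas = −W_by = -2526 J.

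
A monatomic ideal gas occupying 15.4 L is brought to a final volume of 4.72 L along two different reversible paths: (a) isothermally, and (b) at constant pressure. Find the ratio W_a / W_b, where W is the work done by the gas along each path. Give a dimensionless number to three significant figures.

Path (a) isothermal: W = P₁V₁ ln(V₂/V₁) → W_a/(P₁V₁) = -1.183.
Path (b) isobaric: W = P₁(V₂ − V₁) → W_b/(P₁V₁) = -0.6935.
W_a / W_b = -1.183 / -0.6935 = 1.705.

W_a / W_b ≈ 1.71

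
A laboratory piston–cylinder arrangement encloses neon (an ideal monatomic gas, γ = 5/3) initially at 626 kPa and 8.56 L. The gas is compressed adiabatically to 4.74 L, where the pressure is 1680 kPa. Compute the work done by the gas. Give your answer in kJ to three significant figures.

W ≈ -3.91 kJ

Adiabatic: W = (P₁V₁ − P₂V₂)/(γ − 1) with γ = 5/3.
P₁V₁ = 5359 J, P₂V₂ = 7963 J.
W = (5359 − 7963) / 0.6667 = -3907 J.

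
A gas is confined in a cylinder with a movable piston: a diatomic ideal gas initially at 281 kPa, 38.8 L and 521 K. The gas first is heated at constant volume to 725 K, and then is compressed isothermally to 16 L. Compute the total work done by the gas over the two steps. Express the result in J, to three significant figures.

W_total ≈ -13400 J

Step 1 (isochoric): W = 0 (constant volume).
After step 1: P = 391 kPa (V unchanged).
Step 2 (isothermal): W = P₁V₁ ln(V₂/V₁) = (15172) ln(16/38.8) = -13440 J.
W_total = 0 − 13440 = -13440 J.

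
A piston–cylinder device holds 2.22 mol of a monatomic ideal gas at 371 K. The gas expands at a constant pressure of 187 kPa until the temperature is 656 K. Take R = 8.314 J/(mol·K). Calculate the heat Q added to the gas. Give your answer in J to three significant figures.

Isobaric: W = nRΔT = (2.22)(8.314)(285) = 5260 J.
ΔU = nCᵥΔT with Cᵥ = 3R/2: ΔU = (2.22)(12.47)(285) = 7890 J.
Q = ΔU + W = 7890 + 5260 = 13151 J.

Q ≈ 13200 J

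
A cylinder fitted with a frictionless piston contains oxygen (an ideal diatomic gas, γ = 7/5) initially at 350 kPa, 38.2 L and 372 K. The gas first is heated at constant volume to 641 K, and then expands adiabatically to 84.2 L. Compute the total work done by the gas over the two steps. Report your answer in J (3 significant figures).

W_total ≈ 15600 J

Step 1 (isochoric): W = 0 (constant volume).
After step 1: P = 603.1 kPa (V unchanged).
Step 2 (adiabatic): W = (P₁V₁ − P₂V₂)/(γ−1) = (23038 − 16794)/0.4 = 15611 J.
W_total = 0 + 15611 = 15611 J.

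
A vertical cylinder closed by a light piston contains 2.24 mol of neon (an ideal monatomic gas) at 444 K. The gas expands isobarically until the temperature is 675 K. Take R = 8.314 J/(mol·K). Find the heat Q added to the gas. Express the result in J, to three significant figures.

Q ≈ 10800 J

Isobaric: W = nRΔT = (2.24)(8.314)(231) = 4302 J.
ΔU = nCᵥΔT with Cᵥ = 3R/2: ΔU = (2.24)(12.47)(231) = 6453 J.
Q = ΔU + W = 6453 + 4302 = 10755 J.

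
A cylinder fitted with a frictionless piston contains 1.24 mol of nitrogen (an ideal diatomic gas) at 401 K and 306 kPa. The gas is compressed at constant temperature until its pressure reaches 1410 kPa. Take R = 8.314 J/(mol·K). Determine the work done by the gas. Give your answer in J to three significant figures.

Isothermal process: W = nRT ln(V₂/V₁) = nRT ln(P₁/P₂).
W = (1.24)(8.314)(401) × ln(306/1410)
  = 4134 × ln(0.217) = 4134 × -1.528
W_by_gas = -6316 J.

W ≈ -6320 J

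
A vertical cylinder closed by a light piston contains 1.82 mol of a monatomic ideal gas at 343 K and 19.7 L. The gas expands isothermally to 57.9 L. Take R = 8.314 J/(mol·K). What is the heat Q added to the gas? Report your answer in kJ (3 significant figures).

Q ≈ 5.60 kJ

Isothermal ⇒ ΔU = 0, so Q = W = nRT ln(V₂/V₁).
Q = (1.82)(8.314)(343) ln(57.9/19.7) = 5190 × 1.078 = 5595 J.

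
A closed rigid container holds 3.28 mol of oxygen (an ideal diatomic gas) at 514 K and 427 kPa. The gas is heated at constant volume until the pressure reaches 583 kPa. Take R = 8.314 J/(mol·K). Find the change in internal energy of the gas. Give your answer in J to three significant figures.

ΔU ≈ 12800 J

Constant volume ⇒ W = 0, so Q = ΔU = nCᵥΔT with Cᵥ = 5R/2 = 20.79 J/(mol·K).
At constant V, T₂/T₁ = P₂/P₁ ⇒ ΔT = T₁(P₂/P₁ − 1) = 514·(583/427 − 1) = 187.8 K.
ΔU = (3.28)(20.79)(187.8) = 12802 J.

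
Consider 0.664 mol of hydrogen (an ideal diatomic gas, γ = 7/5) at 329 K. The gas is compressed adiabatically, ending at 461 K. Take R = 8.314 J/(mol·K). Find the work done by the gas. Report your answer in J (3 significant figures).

W ≈ -1820 J

Adiabatic ⇒ Q = 0, so W_by = −ΔU = nCᵥ(T₁ − T₂).
Cᵥ = 5R/2 = 20.79 J/(mol·K).
W = (0.664)(20.79)(329 − 461) = -1822 J.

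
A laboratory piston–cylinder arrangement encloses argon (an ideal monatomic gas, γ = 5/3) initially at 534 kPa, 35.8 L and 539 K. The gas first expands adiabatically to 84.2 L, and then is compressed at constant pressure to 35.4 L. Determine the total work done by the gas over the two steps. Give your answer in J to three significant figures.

Step 1 (adiabatic): W = (P₁V₁ − P₂V₂)/(γ−1) = (19117 − 10809)/0.667 = 12462 J.
After step 1: P = 128.4 kPa, V = 84.2 L, T = 304.8 K.
Step 2 (isobaric): W = PΔV = (128.4 kPa)(35.4 − 84.2 L) = -6265 J.
W_total = 12462 − 6265 = 6197 J.

W_total ≈ 6200 J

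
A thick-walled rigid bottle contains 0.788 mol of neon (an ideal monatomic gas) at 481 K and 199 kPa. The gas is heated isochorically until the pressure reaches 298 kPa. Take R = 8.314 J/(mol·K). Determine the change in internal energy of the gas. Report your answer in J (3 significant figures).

ΔU ≈ 2350 J

Constant volume ⇒ W = 0, so Q = ΔU = nCᵥΔT with Cᵥ = 3R/2 = 12.47 J/(mol·K).
At constant V, T₂/T₁ = P₂/P₁ ⇒ ΔT = T₁(P₂/P₁ − 1) = 481·(298/199 − 1) = 239.3 K.
ΔU = (0.788)(12.47)(239.3) = 2352 J.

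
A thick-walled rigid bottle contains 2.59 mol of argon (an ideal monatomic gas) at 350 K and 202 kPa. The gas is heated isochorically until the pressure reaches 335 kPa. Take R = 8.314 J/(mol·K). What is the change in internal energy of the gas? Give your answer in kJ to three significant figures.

ΔU ≈ 7.44 kJ

Constant volume ⇒ W = 0, so Q = ΔU = nCᵥΔT with Cᵥ = 3R/2 = 12.47 J/(mol·K).
At constant V, T₂/T₁ = P₂/P₁ ⇒ ΔT = T₁(P₂/P₁ − 1) = 350·(335/202 − 1) = 230.4 K.
ΔU = (2.59)(12.47)(230.4) = 7443 J.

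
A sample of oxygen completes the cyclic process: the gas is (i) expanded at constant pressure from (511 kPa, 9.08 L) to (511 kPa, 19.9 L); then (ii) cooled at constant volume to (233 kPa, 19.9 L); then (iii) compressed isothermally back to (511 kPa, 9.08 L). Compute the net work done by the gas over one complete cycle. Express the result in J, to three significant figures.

W_net ≈ 1890 J

Leg (i): W = PΔV = (511)(19.9 − 9.08) = 5529 J.
Leg (ii): W = 0.
Leg (iii): W = PᵢVᵢ ln(V_f/Vᵢ) = (4637) ln(9.08/19.9) = -3638 J.
W_net = 5529 − 3638 = 1891 J.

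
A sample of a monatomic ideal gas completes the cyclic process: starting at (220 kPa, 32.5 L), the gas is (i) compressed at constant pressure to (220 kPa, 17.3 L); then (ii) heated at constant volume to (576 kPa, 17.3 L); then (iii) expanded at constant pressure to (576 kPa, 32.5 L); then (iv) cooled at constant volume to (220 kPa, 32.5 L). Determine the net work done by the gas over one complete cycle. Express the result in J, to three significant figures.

W_net ≈ 5410 J

Constant-volume legs do no work.
W(i) = (220)(17.3 − 32.5) = -3344 J; W(iii) = (576)(32.5 − 17.3) = 8755 J.
W_net = -3344 + 8755 = 5411 J (the clockwise enclosed area).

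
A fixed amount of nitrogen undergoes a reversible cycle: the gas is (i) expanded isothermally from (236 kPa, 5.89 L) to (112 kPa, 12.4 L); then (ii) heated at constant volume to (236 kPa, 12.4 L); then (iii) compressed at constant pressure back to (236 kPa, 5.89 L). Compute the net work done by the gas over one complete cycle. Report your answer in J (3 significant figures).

W_net ≈ -502 J

Leg (i): W = PᵢVᵢ ln(V_f/Vᵢ) = (1390) ln(12.4/5.89) = 1035 J.
Leg (ii): W = 0.
Leg (iii): W = PΔV = (236)(5.89 − 12.4) = -1536 J.
W_net = 1035 − 1536 = -501.6 J.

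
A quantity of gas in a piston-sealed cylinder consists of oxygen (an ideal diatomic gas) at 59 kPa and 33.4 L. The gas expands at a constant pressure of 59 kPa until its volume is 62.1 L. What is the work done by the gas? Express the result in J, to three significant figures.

W ≈ 1690 J

Isobaric: W = P ΔV.
W = (59 kPa)(62.1 − 33.4 L) = (59)(28.7) = 1693 J.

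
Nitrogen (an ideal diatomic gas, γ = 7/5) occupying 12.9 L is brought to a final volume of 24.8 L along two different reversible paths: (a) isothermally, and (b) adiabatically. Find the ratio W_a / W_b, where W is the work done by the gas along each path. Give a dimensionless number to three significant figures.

W_a / W_b ≈ 1.14

Path (a) isothermal: W = P₁V₁ ln(V₂/V₁) → W_a/(P₁V₁) = 0.6536.
Path (b) adiabatic: W = P₁V₁(1 − (V₁/V₂)^(γ−1))/(γ−1) → W_b/(P₁V₁) = 0.5752.
W_a / W_b = 0.6536 / 0.5752 = 1.136.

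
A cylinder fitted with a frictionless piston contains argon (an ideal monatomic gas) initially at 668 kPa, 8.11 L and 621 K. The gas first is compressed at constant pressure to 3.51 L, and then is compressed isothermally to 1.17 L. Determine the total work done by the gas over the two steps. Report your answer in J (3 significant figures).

W_total ≈ -5650 J

Step 1 (isobaric): W = PΔV = (668 kPa)(3.51 − 8.11 L) = -3073 J.
After step 1: P = 668 kPa, V = 3.51 L, T = 268.8 K.
Step 2 (isothermal): W = P₁V₁ ln(V₂/V₁) = (2345) ln(1.17/3.51) = -2576 J.
W_total = -3073 − 2576 = -5649 J.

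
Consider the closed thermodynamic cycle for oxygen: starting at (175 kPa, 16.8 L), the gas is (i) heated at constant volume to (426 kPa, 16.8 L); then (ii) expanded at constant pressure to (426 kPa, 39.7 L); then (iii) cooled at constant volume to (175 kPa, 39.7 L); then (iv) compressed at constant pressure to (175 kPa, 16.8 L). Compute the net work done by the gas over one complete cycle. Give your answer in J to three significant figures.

Constant-volume legs do no work.
W(ii) = (426)(39.7 − 16.8) = 9755 J; W(iv) = (175)(16.8 − 39.7) = -4008 J.
W_net = 9755 − 4008 = 5748 J (the clockwise enclosed area).

W_net ≈ 5750 J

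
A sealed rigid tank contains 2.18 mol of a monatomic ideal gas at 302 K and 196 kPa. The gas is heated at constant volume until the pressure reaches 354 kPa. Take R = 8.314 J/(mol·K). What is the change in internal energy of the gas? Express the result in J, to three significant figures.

Constant volume ⇒ W = 0, so Q = ΔU = nCᵥΔT with Cᵥ = 3R/2 = 12.47 J/(mol·K).
At constant V, T₂/T₁ = P₂/P₁ ⇒ ΔT = T₁(P₂/P₁ − 1) = 302·(354/196 − 1) = 243.4 K.
ΔU = (2.18)(12.47)(243.4) = 6619 J.

ΔU ≈ 6620 J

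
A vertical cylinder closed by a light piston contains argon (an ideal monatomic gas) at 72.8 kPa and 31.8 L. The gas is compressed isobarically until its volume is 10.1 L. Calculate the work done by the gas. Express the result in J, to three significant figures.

Isobaric: W = P ΔV.
W = (72.8 kPa)(10.1 − 31.8 L) = (72.8)(-21.7) = -1580 J.

W ≈ -1580 J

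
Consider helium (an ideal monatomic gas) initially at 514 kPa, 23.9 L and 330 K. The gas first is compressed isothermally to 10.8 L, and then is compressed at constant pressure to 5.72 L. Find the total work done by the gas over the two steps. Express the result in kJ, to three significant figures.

Step 1 (isothermal): W = P₁V₁ ln(V₂/V₁) = (12285) ln(10.8/23.9) = -9758 J.
After step 1: P = 1137 kPa, V = 10.8 L, T = 330 K.
Step 2 (isobaric): W = PΔV = (1137 kPa)(5.72 − 10.8 L) = -5778 J.
W_total = -9758 − 5778 = -15536 J.

W_total ≈ -15.5 kJ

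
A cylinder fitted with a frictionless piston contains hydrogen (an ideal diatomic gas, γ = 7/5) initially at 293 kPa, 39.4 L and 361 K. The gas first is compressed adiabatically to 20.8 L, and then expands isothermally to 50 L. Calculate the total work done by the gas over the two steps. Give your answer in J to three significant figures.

Step 1 (adiabatic): W = (P₁V₁ − P₂V₂)/(γ−1) = (11544 − 14905)/0.4 = -8402 J.
After step 1: P = 716.6 kPa, V = 20.8 L, T = 466.1 K.
Step 2 (isothermal): W = P₁V₁ ln(V₂/V₁) = (14905) ln(50/20.8) = 13073 J.
W_total = -8402 + 13073 = 4670 J.

W_total ≈ 4670 J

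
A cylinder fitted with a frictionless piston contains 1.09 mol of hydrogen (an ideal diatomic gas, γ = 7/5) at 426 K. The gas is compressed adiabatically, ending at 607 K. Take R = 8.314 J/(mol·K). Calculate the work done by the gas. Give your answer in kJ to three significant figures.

W ≈ -4.10 kJ

Adiabatic ⇒ Q = 0, so W_by = −ΔU = nCᵥ(T₁ − T₂).
Cᵥ = 5R/2 = 20.79 J/(mol·K).
W = (1.09)(20.79)(426 − 607) = -4101 J.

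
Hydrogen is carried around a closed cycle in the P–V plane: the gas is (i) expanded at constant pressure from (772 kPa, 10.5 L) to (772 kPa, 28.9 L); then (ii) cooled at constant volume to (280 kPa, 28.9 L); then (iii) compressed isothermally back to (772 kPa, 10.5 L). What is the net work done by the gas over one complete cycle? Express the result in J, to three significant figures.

W_net ≈ 6010 J

Leg (i): W = PΔV = (772)(28.9 − 10.5) = 14205 J.
Leg (ii): W = 0.
Leg (iii): W = PᵢVᵢ ln(V_f/Vᵢ) = (8092) ln(10.5/28.9) = -8193 J.
W_net = 14205 − 8193 = 6012 J.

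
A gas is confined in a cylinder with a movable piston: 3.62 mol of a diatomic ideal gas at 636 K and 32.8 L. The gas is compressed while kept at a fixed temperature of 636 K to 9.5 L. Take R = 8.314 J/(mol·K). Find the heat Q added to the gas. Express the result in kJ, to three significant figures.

Isothermal ⇒ ΔU = 0, so Q = W = nRT ln(V₂/V₁).
Q = (3.62)(8.314)(636) ln(9.5/32.8) = 19141 × -1.239 = -23719 J.

Q ≈ -23.7 kJ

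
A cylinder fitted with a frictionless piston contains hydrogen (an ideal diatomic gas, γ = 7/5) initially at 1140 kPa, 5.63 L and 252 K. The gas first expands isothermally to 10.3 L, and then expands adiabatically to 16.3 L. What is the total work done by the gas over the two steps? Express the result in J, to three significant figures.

W_total ≈ 6570 J

Step 1 (isothermal): W = P₁V₁ ln(V₂/V₁) = (6418) ln(10.3/5.63) = 3877 J.
After step 1: P = 623.1 kPa, V = 10.3 L, T = 252 K.
Step 2 (adiabatic): W = (P₁V₁ − P₂V₂)/(γ−1) = (6418 − 5342)/0.4 = 2691 J.
W_total = 3877 + 2691 = 6568 J.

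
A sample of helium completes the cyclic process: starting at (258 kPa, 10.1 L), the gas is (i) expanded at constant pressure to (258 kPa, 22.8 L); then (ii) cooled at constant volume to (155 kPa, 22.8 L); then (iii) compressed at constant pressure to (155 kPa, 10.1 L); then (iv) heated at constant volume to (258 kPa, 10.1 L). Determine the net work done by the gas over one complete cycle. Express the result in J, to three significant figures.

Constant-volume legs do no work.
W(i) = (258)(22.8 − 10.1) = 3277 J; W(iii) = (155)(10.1 − 22.8) = -1969 J.
W_net = 3277 − 1969 = 1308 J (the clockwise enclosed area).

W_net ≈ 1310 J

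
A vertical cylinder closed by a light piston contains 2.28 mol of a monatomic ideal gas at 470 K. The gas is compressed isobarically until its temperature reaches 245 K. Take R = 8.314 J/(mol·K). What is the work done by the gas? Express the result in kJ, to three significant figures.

Isobaric: W = P ΔV = nR ΔT.
W = (2.28)(8.314)(245 − 470) = -4265 J.

W ≈ -4.27 kJ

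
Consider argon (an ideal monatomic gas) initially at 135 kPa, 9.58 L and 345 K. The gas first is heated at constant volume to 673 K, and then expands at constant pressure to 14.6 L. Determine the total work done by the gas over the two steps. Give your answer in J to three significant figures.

W_total ≈ 1320 J

Step 1 (isochoric): W = 0 (constant volume).
After step 1: P = 263.3 kPa (V unchanged).
Step 2 (isobaric): W = PΔV = (263.3 kPa)(14.6 − 9.58 L) = 1322 J.
W_total = 0 + 1322 = 1322 J.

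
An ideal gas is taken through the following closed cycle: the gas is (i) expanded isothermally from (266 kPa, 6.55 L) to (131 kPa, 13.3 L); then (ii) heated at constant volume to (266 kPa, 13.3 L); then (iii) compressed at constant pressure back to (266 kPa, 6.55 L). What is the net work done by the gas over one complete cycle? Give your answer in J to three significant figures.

W_net ≈ -561 J

Leg (i): W = PᵢVᵢ ln(V_f/Vᵢ) = (1742) ln(13.3/6.55) = 1234 J.
Leg (ii): W = 0.
Leg (iii): W = PΔV = (266)(6.55 − 13.3) = -1796 J.
W_net = 1234 − 1796 = -561.4 J.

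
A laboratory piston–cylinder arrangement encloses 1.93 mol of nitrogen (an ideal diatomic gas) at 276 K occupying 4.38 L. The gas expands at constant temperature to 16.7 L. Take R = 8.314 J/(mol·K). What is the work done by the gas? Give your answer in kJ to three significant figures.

W ≈ 5.93 kJ

Isothermal: W = nRT ln(V₂/V₁).
W = (1.93)(8.314)(276) × ln(16.7/4.38)
  = 4429 × 1.338
W_by_gas = 5927 J.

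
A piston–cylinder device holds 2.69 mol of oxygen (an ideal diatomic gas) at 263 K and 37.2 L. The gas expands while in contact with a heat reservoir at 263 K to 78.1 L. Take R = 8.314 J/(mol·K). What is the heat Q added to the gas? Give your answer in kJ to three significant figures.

Isothermal ⇒ ΔU = 0, so Q = W = nRT ln(V₂/V₁).
Q = (2.69)(8.314)(263) ln(78.1/37.2) = 5882 × 0.7417 = 4362 J.

Q ≈ 4.36 kJ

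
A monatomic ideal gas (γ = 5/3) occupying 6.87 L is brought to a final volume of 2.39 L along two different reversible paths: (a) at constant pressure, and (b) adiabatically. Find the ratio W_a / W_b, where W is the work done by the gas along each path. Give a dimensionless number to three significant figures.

W_a / W_b ≈ 0.426

Path (a) isobaric: W = P₁(V₂ − V₁) → W_a/(P₁V₁) = -0.6521.
Path (b) adiabatic: W = P₁V₁(1 − (V₁/V₂)^(γ−1))/(γ−1) → W_b/(P₁V₁) = -1.532.
W_a / W_b = -0.6521 / -1.532 = 0.4255.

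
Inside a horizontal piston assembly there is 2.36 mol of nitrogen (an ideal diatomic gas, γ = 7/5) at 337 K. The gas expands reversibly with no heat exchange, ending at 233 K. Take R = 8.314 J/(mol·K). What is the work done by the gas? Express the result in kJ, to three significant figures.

Adiabatic ⇒ Q = 0, so W_by = −ΔU = nCᵥ(T₁ − T₂).
Cᵥ = 5R/2 = 20.79 J/(mol·K).
W = (2.36)(20.79)(337 − 233) = 5101 J.

W ≈ 5.10 kJ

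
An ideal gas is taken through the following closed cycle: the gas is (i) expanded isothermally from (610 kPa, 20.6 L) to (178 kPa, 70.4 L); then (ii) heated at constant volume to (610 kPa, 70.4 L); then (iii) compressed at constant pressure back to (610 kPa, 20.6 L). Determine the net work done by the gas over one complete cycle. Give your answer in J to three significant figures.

W_net ≈ -14900 J

Leg (i): W = PᵢVᵢ ln(V_f/Vᵢ) = (12566) ln(70.4/20.6) = 15442 J.
Leg (ii): W = 0.
Leg (iii): W = PΔV = (610)(20.6 − 70.4) = -30378 J.
W_net = 15442 − 30378 = -14936 J.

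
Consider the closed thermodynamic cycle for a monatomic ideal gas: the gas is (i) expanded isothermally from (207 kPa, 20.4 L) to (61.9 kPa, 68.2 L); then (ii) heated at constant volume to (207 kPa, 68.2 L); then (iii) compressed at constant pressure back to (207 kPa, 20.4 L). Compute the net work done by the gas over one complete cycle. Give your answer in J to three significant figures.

Leg (i): W = PᵢVᵢ ln(V_f/Vᵢ) = (4223) ln(68.2/20.4) = 5097 J.
Leg (ii): W = 0.
Leg (iii): W = PΔV = (207)(20.4 − 68.2) = -9895 J.
W_net = 5097 − 9895 = -4798 J.

W_net ≈ -4800 J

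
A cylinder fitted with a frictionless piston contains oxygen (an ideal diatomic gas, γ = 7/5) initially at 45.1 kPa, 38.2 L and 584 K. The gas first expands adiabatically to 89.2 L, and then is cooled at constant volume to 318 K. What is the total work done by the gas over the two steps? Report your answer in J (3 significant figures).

Step 1 (adiabatic): W = (P₁V₁ − P₂V₂)/(γ−1) = (1723 − 1227)/0.4 = 1239 J.
Step 2 (isochoric): W = 0 (constant volume).
W_total = 1239 + 0 = 1239 J.

W_total ≈ 1240 J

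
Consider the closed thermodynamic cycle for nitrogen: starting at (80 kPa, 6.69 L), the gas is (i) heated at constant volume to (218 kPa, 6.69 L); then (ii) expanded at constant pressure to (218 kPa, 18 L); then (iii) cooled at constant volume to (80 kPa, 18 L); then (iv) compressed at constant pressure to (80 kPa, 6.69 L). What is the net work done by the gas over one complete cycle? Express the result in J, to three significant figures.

W_net ≈ 1560 J

Constant-volume legs do no work.
W(ii) = (218)(18 − 6.69) = 2466 J; W(iv) = (80)(6.69 − 18) = -904.8 J.
W_net = 2466 − 904.8 = 1561 J (the clockwise enclosed area).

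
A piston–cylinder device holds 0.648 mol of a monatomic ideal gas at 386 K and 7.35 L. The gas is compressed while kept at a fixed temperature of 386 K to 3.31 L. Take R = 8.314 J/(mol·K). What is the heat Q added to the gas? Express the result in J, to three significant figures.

Isothermal ⇒ ΔU = 0, so Q = W = nRT ln(V₂/V₁).
Q = (0.648)(8.314)(386) ln(3.31/7.35) = 2080 × -0.7978 = -1659 J.

Q ≈ -1660 J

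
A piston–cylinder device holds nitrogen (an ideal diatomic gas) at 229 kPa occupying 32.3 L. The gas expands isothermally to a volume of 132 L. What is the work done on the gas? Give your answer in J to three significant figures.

W ≈ -10400 J

Isothermal: W = nRT ln(V₂/V₁) = P₁V₁ ln(V₂/V₁).
P₁V₁ = (229 kPa)(32.3 L) = 7397 J.
W = 7397 × ln(132/32.3) = 7397 × 1.408
W_by_gas = 10413 J; work on gas = −W_by = -10413 J.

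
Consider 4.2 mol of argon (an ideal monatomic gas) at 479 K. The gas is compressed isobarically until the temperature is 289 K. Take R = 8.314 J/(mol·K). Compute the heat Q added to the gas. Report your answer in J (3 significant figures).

Q ≈ -16600 J

Isobaric: W = nRΔT = (4.2)(8.314)(-190) = -6635 J.
ΔU = nCᵥΔT with Cᵥ = 3R/2: ΔU = (4.2)(12.47)(-190) = -9952 J.
Q = ΔU + W = -9952 − 6635 = -16586 J.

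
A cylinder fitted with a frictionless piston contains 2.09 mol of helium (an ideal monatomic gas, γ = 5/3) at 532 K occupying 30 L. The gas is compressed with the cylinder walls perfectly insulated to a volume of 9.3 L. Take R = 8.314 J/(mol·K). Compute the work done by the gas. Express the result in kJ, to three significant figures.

Adiabatic: TV^(γ−1) = const with γ = 5/3.
T₂ = T₁ (V₁/V₂)^(γ−1) = 532 × (30/9.3)^0.667 = 532 × 2.183 = 1161 K.
W_by = nCᵥ(T₁ − T₂) = (2.09)(12.47)(532 − 1161) = -16406 J.

W ≈ -16.4 kJ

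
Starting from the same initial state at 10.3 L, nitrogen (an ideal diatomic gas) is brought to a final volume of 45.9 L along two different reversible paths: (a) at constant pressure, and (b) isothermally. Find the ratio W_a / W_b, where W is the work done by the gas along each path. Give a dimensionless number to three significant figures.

Path (a) isobaric: W = P₁(V₂ − V₁) → W_a/(P₁V₁) = 3.456.
Path (b) isothermal: W = P₁V₁ ln(V₂/V₁) → W_b/(P₁V₁) = 1.494.
W_a / W_b = 3.456 / 1.494 = 2.313.

W_a / W_b ≈ 2.31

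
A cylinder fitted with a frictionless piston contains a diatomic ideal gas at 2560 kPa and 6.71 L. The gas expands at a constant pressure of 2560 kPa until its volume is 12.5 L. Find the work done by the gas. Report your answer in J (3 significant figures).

Isobaric: W = P ΔV.
W = (2560 kPa)(12.5 − 6.71 L) = (2560)(5.79) = 14822 J.

W ≈ 14800 J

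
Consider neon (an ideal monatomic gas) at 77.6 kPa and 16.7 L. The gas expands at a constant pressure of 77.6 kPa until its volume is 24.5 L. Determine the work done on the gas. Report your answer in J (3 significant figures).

W ≈ -605 J

Isobaric: W = P ΔV.
W = (77.6 kPa)(24.5 − 16.7 L) = (77.6)(7.8) = 605.3 J.
Work on gas = −W_by = -605.3 J.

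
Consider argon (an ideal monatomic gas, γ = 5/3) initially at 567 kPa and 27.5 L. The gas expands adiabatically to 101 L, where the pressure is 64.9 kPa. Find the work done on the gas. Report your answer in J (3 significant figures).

Adiabatic: W = (P₁V₁ − P₂V₂)/(γ − 1) with γ = 5/3.
P₁V₁ = 15592 J, P₂V₂ = 6555 J.
W = (15592 − 6555) / 0.6667 = 13556 J.
Work on gas = −W_by = -13556 J.

W ≈ -13600 J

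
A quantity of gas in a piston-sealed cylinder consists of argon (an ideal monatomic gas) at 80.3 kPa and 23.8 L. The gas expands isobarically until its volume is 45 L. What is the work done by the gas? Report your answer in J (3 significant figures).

W ≈ 1700 J

Isobaric: W = P ΔV.
W = (80.3 kPa)(45 − 23.8 L) = (80.3)(21.2) = 1702 J.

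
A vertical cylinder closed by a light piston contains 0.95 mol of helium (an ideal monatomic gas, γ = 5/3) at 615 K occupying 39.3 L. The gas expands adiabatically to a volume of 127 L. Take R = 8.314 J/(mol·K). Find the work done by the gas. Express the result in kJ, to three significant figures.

Adiabatic: TV^(γ−1) = const with γ = 5/3.
T₂ = T₁ (V₁/V₂)^(γ−1) = 615 × (39.3/127)^0.667 = 615 × 0.4575 = 281.4 K.
W_by = nCᵥ(T₁ − T₂) = (0.95)(12.47)(615 − 281.4) = 3953 J.

W ≈ 3.95 kJ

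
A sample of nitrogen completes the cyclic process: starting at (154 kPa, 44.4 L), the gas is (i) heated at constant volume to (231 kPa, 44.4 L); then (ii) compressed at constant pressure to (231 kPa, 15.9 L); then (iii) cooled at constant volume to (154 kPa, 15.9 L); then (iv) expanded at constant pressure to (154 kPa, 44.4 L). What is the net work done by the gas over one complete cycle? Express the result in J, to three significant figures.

Constant-volume legs do no work.
W(ii) = (231)(15.9 − 44.4) = -6584 J; W(iv) = (154)(44.4 − 15.9) = 4389 J.
W_net = -6584 + 4389 = -2194 J (the counter-clockwise enclosed area).

W_net ≈ -2190 J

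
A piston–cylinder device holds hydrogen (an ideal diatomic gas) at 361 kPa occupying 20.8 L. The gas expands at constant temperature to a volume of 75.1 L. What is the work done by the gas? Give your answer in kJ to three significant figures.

W ≈ 9.64 kJ

Isothermal: W = nRT ln(V₂/V₁) = P₁V₁ ln(V₂/V₁).
P₁V₁ = (361 kPa)(20.8 L) = 7509 J.
W = 7509 × ln(75.1/20.8) = 7509 × 1.284
W_by_gas = 9640 J.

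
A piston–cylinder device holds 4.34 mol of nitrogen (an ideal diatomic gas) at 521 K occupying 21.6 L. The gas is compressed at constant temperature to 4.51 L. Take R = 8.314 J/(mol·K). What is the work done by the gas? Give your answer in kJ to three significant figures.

W ≈ -29.4 kJ

Isothermal: W = nRT ln(V₂/V₁).
W = (4.34)(8.314)(521) × ln(4.51/21.6)
  = 18799 × -1.566
W_by_gas = -29447 J.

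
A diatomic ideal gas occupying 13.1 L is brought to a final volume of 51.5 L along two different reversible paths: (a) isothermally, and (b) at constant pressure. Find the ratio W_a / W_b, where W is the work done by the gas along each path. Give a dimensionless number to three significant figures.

Path (a) isothermal: W = P₁V₁ ln(V₂/V₁) → W_a/(P₁V₁) = 1.369.
Path (b) isobaric: W = P₁(V₂ − V₁) → W_b/(P₁V₁) = 2.931.
W_a / W_b = 1.369 / 2.931 = 0.467.

W_a / W_b ≈ 0.467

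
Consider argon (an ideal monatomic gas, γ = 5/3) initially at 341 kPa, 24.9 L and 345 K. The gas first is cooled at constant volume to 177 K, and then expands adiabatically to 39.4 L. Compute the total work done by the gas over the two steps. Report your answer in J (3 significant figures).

W_total ≈ 1720 J

Step 1 (isochoric): W = 0 (constant volume).
After step 1: P = 174.9 kPa (V unchanged).
Step 2 (adiabatic): W = (P₁V₁ − P₂V₂)/(γ−1) = (4356 − 3208)/0.667 = 1722 J.
W_total = 0 + 1722 = 1722 J.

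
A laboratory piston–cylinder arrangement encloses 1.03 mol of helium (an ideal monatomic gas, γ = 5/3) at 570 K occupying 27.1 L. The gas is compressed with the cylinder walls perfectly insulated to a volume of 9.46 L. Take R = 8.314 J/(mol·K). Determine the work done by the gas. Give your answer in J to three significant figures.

Adiabatic: TV^(γ−1) = const with γ = 5/3.
T₂ = T₁ (V₁/V₂)^(γ−1) = 570 × (27.1/9.46)^0.667 = 570 × 2.017 = 1150 K.
W_by = nCᵥ(T₁ − T₂) = (1.03)(12.47)(570 − 1150) = -7447 J.

W ≈ -7450 J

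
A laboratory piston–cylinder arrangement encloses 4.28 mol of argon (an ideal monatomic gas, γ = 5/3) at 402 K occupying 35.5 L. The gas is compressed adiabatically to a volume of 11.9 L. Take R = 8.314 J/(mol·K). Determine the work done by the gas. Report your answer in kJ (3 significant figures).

W ≈ -23.0 kJ

Adiabatic: TV^(γ−1) = const with γ = 5/3.
T₂ = T₁ (V₁/V₂)^(γ−1) = 402 × (35.5/11.9)^0.667 = 402 × 2.072 = 833.1 K.
W_by = nCᵥ(T₁ − T₂) = (4.28)(12.47)(402 − 833.1) = -23009 J.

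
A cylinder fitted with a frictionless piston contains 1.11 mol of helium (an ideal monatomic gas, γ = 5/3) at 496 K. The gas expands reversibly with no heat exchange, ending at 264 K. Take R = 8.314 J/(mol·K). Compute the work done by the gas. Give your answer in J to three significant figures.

Adiabatic ⇒ Q = 0, so W_by = −ΔU = nCᵥ(T₁ − T₂).
Cᵥ = 3R/2 = 12.47 J/(mol·K).
W = (1.11)(12.47)(496 − 264) = 3212 J.

W ≈ 3210 J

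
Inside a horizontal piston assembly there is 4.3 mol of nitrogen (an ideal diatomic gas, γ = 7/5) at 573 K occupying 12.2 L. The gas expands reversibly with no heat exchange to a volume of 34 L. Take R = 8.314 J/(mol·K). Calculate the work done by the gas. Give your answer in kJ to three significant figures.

Adiabatic: TV^(γ−1) = const with γ = 7/5.
T₂ = T₁ (V₁/V₂)^(γ−1) = 573 × (12.2/34)^0.4 = 573 × 0.6637 = 380.3 K.
W_by = nCᵥ(T₁ − T₂) = (4.3)(20.79)(573 − 380.3) = 17224 J.

W ≈ 17.2 kJ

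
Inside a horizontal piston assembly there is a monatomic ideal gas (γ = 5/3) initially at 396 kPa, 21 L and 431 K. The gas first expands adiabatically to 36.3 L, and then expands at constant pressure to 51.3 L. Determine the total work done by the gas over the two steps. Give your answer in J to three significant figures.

W_total ≈ 6200 J

Step 1 (adiabatic): W = (P₁V₁ − P₂V₂)/(γ−1) = (8316 − 5774)/0.667 = 3813 J.
After step 1: P = 159.1 kPa, V = 36.3 L, T = 299.2 K.
Step 2 (isobaric): W = PΔV = (159.1 kPa)(51.3 − 36.3 L) = 2386 J.
W_total = 3813 + 2386 = 6199 J.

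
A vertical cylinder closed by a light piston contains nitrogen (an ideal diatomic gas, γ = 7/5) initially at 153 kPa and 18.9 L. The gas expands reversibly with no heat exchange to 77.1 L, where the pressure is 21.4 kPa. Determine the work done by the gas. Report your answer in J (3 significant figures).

Adiabatic: W = (P₁V₁ − P₂V₂)/(γ − 1) with γ = 7/5.
P₁V₁ = 2892 J, P₂V₂ = 1650 J.
W = (2892 − 1650) / 0.4 = 3104 J.

W ≈ 3100 J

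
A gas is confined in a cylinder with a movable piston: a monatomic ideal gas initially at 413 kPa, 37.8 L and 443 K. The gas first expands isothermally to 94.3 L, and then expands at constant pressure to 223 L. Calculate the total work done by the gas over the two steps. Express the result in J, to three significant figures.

W_total ≈ 35600 J

Step 1 (isothermal): W = P₁V₁ ln(V₂/V₁) = (15611) ln(94.3/37.8) = 14272 J.
After step 1: P = 165.6 kPa, V = 94.3 L, T = 443 K.
Step 2 (isobaric): W = PΔV = (165.6 kPa)(223 − 94.3 L) = 21306 J.
W_total = 14272 + 21306 = 35578 J.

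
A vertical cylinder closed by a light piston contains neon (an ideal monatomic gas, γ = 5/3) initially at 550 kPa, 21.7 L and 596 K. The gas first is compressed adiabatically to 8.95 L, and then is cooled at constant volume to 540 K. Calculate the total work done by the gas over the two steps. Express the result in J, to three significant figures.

Step 1 (adiabatic): W = (P₁V₁ − P₂V₂)/(γ−1) = (11935 − 21540)/0.667 = -14408 J.
Step 2 (isochoric): W = 0 (constant volume).
W_total = -14408 + 0 = -14408 J.

W_total ≈ -14400 J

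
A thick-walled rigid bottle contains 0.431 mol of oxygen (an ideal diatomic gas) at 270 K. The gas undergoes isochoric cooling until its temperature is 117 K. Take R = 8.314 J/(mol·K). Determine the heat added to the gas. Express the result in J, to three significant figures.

Constant volume ⇒ W = 0, so Q = ΔU = nCᵥΔT with Cᵥ = 5R/2 = 20.79 J/(mol·K).
ΔU = (0.431)(20.79)(117 − 270) = -1371 J.

Q ≈ -1370 J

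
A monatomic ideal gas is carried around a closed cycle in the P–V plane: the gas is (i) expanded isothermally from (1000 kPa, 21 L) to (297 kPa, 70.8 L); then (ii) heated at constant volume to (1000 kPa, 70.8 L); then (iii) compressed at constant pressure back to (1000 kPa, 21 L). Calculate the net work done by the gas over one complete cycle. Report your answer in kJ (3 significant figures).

Leg (i): W = PᵢVᵢ ln(V_f/Vᵢ) = (21000) ln(70.8/21) = 25522 J.
Leg (ii): W = 0.
Leg (iii): W = PΔV = (1000)(21 − 70.8) = -49800 J.
W_net = 25522 − 49800 = -24278 J.

W_net ≈ -24.3 kJ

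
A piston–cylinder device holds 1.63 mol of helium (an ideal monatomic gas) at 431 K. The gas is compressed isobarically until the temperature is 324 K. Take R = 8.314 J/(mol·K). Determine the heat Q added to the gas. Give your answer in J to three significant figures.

Q ≈ -3630 J

Isobaric: W = nRΔT = (1.63)(8.314)(-107) = -1450 J.
ΔU = nCᵥΔT with Cᵥ = 3R/2: ΔU = (1.63)(12.47)(-107) = -2175 J.
Q = ΔU + W = -2175 − 1450 = -3625 J.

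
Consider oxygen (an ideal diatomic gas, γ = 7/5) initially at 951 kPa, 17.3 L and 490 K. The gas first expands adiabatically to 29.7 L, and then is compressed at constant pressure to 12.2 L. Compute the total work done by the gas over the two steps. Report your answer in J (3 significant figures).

W_total ≈ 187 J

Step 1 (adiabatic): W = (P₁V₁ − P₂V₂)/(γ−1) = (16452 − 13254)/0.4 = 7996 J.
After step 1: P = 446.3 kPa, V = 29.7 L, T = 394.7 K.
Step 2 (isobaric): W = PΔV = (446.3 kPa)(12.2 − 29.7 L) = -7810 J.
W_total = 7996 − 7810 = 186.6 J.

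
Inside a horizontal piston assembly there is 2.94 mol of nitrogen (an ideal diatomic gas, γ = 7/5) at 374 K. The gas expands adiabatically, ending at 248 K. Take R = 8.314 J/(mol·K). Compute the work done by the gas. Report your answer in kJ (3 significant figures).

W ≈ 7.70 kJ

Adiabatic ⇒ Q = 0, so W_by = −ΔU = nCᵥ(T₁ − T₂).
Cᵥ = 5R/2 = 20.79 J/(mol·K).
W = (2.94)(20.79)(374 − 248) = 7700 J.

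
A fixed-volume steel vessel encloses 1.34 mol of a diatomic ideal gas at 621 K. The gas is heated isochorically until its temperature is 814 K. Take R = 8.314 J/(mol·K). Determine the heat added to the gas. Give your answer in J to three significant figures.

Q ≈ 5380 J

Constant volume ⇒ W = 0, so Q = ΔU = nCᵥΔT with Cᵥ = 5R/2 = 20.79 J/(mol·K).
ΔU = (1.34)(20.79)(814 − 621) = 5375 J.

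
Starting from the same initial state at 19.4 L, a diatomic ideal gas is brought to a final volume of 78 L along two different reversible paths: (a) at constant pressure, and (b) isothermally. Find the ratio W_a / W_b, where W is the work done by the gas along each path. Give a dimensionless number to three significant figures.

W_a / W_b ≈ 2.17

Path (a) isobaric: W = P₁(V₂ − V₁) → W_a/(P₁V₁) = 3.021.
Path (b) isothermal: W = P₁V₁ ln(V₂/V₁) → W_b/(P₁V₁) = 1.391.
W_a / W_b = 3.021 / 1.391 = 2.171.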